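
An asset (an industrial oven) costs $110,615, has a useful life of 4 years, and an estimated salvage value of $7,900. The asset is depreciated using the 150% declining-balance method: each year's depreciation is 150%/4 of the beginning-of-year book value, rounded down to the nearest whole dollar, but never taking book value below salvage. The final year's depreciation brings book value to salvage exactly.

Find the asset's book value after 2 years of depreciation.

$43,210

Depreciable base = $110,615 − $7,900 = $102,715.
Year 1: ⌊$110,615 × 150%/4⌋ = $41,480. Book value $69,135.
Year 2: ⌊$69,135 × 150%/4⌋ = $25,925. Book value $43,210.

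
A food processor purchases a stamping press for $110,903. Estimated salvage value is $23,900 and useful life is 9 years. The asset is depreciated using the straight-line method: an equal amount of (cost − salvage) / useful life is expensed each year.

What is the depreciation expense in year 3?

Depreciable base = $110,903 − $23,900 = $87,003.
Annual expense = $87,003 / 9 = $9,667.

$9,667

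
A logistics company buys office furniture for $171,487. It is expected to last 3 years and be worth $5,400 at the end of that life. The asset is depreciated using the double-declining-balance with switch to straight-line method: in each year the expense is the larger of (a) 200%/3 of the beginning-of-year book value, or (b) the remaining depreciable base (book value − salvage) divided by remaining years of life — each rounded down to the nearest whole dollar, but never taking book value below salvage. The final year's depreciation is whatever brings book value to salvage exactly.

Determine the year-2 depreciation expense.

Depreciable base = $171,487 − $5,400 = $166,087.
Year 1: DB = ⌊$171,487 × 200%/3⌋ = $114,324; SL = ⌊$166,087/3⌋ = $55,362 → take DB $114,324. Book value $57,163.
Year 2: DB = ⌊$57,163 × 200%/3⌋ = $38,108; SL = ⌊$51,763/2⌋ = $25,881 → take DB $38,108. Book value $19,055.

$38,108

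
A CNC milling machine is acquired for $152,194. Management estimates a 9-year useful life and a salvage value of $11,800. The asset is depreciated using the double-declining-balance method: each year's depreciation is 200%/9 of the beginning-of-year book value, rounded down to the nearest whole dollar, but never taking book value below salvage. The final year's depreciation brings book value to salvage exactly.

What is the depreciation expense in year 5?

Depreciable base = $152,194 − $11,800 = $140,394.
Year 1: ⌊$152,194 × 200%/9⌋ = $33,820. Book value $118,374.
Year 2: ⌊$118,374 × 200%/9⌋ = $26,305. Book value $92,069.
Year 3: ⌊$92,069 × 200%/9⌋ = $20,459. Book value $71,610.
Year 4: ⌊$71,610 × 200%/9⌋ = $15,913. Book value $55,697.
Year 5: ⌊$55,697 × 200%/9⌋ = $12,377. Book value $43,320.

$12,377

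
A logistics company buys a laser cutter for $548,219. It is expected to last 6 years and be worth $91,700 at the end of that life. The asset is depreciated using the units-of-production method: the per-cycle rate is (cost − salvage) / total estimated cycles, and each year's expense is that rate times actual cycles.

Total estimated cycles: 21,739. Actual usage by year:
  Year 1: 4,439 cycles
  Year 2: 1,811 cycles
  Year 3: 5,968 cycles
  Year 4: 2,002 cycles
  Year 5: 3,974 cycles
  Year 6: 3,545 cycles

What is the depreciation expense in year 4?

$42,042

Depreciable base = $548,219 − $91,700 = $456,519.
Rate = $456,519 / 21,739 cycles = $21 per cycle.
Year 1: 4,439 × $21 = $93,219. Book value $455,000.
Year 2: 1,811 × $21 = $38,031. Book value $416,969.
Year 3: 5,968 × $21 = $125,328. Book value $291,641.
Year 4: 2,002 × $21 = $42,042. Book value $249,599.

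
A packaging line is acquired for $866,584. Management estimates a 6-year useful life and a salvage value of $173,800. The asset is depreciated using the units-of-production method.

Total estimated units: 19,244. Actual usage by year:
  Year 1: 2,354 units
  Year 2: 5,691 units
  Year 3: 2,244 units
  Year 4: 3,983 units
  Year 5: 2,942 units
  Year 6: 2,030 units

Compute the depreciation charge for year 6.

Depreciable base = $866,584 − $173,800 = $692,784.
Rate = $692,784 / 19,244 units = $36 per unit.
Year 1: 2,354 × $36 = $84,744. Book value $781,840.
Year 2: 5,691 × $36 = $204,876. Book value $576,964.
Year 3: 2,244 × $36 = $80,784. Book value $496,180.
Year 4: 3,983 × $36 = $143,388. Book value $352,792.
Year 5: 2,942 × $36 = $105,912. Book value $246,880.
Year 6: 2,030 × $36 = $73,080. Book value $173,800.

$73,080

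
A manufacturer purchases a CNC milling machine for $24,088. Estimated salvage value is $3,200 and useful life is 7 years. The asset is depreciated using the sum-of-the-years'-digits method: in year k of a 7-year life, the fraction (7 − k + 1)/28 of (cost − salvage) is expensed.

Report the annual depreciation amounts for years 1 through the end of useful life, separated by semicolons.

$5,222; $4,476; $3,730; $2,984; $2,238; $1,492; $746

Depreciable base = $24,088 − $3,200 = $20,888.
Sum of the years' digits = 7+6+5+4+3+2+1 = 28.
Year 1: $20,888 × 7/28 = $5,222. Book value $18,866.
Year 2: $20,888 × 6/28 = $4,476. Book value $14,390.
Year 3: $20,888 × 5/28 = $3,730. Book value $10,660.
Year 4: $20,888 × 4/28 = $2,984. Book value $7,676.
Year 5: $20,888 × 3/28 = $2,238. Book value $5,438.
Year 6: $20,888 × 2/28 = $1,492. Book value $3,946.
Year 7: $20,888 × 1/28 = $746. Book value $3,200.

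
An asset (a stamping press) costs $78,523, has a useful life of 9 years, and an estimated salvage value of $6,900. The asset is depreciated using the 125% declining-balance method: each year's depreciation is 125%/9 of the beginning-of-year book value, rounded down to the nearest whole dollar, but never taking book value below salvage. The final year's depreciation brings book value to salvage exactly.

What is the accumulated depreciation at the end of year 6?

Depreciable base = $78,523 − $6,900 = $71,623.
Year 1: ⌊$78,523 × 125%/9⌋ = $10,905. Book value $67,618.
Year 2: ⌊$67,618 × 125%/9⌋ = $9,391. Book value $58,227.
Year 3: ⌊$58,227 × 125%/9⌋ = $8,087. Book value $50,140.
Year 4: ⌊$50,140 × 125%/9⌋ = $6,963. Book value $43,177.
Year 5: ⌊$43,177 × 125%/9⌋ = $5,996. Book value $37,181.
Year 6: ⌊$37,181 × 125%/9⌋ = $5,164. Book value $32,017.
Accumulated through year 6 = $78,523 − $32,017 = $46,506.

$46,506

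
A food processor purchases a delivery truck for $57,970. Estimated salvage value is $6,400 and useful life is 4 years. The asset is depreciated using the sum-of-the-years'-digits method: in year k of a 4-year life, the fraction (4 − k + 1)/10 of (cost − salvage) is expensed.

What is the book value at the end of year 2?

$21,871

Depreciable base = $57,970 − $6,400 = $51,570.
Sum of the years' digits = 4+3+2+1 = 10.
Year 1: $51,570 × 4/10 = $20,628. Book value $37,342.
Year 2: $51,570 × 3/10 = $15,471. Book value $21,871.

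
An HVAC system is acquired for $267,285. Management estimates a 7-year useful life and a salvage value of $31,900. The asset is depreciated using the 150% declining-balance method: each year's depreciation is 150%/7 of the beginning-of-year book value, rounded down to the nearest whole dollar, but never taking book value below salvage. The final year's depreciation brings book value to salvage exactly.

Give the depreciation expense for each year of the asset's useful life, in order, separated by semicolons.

Depreciable base = $267,285 − $31,900 = $235,385.
Year 1: ⌊$267,285 × 150%/7⌋ = $57,275. Book value $210,010.
Year 2: ⌊$210,010 × 150%/7⌋ = $45,002. Book value $165,008.
Year 3: ⌊$165,008 × 150%/7⌋ = $35,358. Book value $129,650.
Year 4: ⌊$129,650 × 150%/7⌋ = $27,782. Book value $101,868.
Year 5: ⌊$101,868 × 150%/7⌋ = $21,828. Book value $80,040.
Year 6: ⌊$80,040 × 150%/7⌋ = $17,151. Book value $62,889.
Year 7 (final): $62,889 − $31,900 = $30,989. Book value $31,900.

$57,275; $45,002; $35,358; $27,782; $21,828; $17,151; $30,989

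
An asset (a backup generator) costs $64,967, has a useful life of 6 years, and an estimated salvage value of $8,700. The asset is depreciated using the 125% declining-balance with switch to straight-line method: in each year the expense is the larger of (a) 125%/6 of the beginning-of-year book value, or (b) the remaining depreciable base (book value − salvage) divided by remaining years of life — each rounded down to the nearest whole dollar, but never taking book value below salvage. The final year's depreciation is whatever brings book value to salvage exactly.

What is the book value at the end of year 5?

Depreciable base = $64,967 − $8,700 = $56,267.
Year 1: DB = ⌊$64,967 × 125%/6⌋ = $13,534; SL = ⌊$56,267/6⌋ = $9,377 → take DB $13,534. Book value $51,433.
Year 2: DB = ⌊$51,433 × 125%/6⌋ = $10,715; SL = ⌊$42,733/5⌋ = $8,546 → take DB $10,715. Book value $40,718.
Year 3: DB = ⌊$40,718 × 125%/6⌋ = $8,482; SL = ⌊$32,018/4⌋ = $8,004 → take DB $8,482. Book value $32,236.
Year 4: DB = ⌊$32,236 × 125%/6⌋ = $6,715; SL = ⌊$23,536/3⌋ = $7,845 → take SL $7,845. Book value $24,391.
Year 5: DB = ⌊$24,391 × 125%/6⌋ = $5,081; SL = ⌊$15,691/2⌋ = $7,845 → take SL $7,845. Book value $16,546.

$16,546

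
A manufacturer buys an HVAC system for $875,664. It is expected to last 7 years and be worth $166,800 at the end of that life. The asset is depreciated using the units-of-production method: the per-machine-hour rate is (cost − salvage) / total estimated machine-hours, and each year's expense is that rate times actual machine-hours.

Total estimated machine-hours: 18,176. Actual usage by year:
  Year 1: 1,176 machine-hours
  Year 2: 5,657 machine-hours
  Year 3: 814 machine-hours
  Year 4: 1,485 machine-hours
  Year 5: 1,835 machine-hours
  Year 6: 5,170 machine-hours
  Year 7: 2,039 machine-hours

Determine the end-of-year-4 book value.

Depreciable base = $875,664 − $166,800 = $708,864.
Rate = $708,864 / 18,176 machine-hours = $39 per machine-hour.
Year 1: 1,176 × $39 = $45,864. Book value $829,800.
Year 2: 5,657 × $39 = $220,623. Book value $609,177.
Year 3: 814 × $39 = $31,746. Book value $577,431.
Year 4: 1,485 × $39 = $57,915. Book value $519,516.

$519,516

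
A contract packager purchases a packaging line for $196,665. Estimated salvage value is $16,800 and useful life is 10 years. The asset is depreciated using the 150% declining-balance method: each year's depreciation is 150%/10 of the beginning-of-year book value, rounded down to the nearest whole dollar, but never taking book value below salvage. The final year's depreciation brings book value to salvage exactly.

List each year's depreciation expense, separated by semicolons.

Depreciable base = $196,665 − $16,800 = $179,865.
Year 1: ⌊$196,665 × 150%/10⌋ = $29,499. Book value $167,166.
Year 2: ⌊$167,166 × 150%/10⌋ = $25,074. Book value $142,092.
Year 3: ⌊$142,092 × 150%/10⌋ = $21,313. Book value $120,779.
Year 4: ⌊$120,779 × 150%/10⌋ = $18,116. Book value $102,663.
Year 5: ⌊$102,663 × 150%/10⌋ = $15,399. Book value $87,264.
Year 6: ⌊$87,264 × 150%/10⌋ = $13,089. Book value $74,175.
Year 7: ⌊$74,175 × 150%/10⌋ = $11,126. Book value $63,049.
Year 8: ⌊$63,049 × 150%/10⌋ = $9,457. Book value $53,592.
Year 9: ⌊$53,592 × 150%/10⌋ = $8,038. Book value $45,554.
Year 10 (final): $45,554 − $16,800 = $28,754. Book value $16,800.

$29,499; $25,074; $21,313; $18,116; $15,399; $13,089; $11,126; $9,457; $8,038; $28,754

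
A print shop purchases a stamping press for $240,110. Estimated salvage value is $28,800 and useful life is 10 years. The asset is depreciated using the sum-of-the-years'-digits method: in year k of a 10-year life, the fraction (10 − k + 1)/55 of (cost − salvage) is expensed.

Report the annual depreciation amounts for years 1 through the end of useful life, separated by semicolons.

Depreciable base = $240,110 − $28,800 = $211,310.
Sum of the years' digits = 10+9+8+7+6+5+4+3+2+1 = 55.
Year 1: $211,310 × 10/55 = $38,420. Book value $201,690.
Year 2: $211,310 × 9/55 = $34,578. Book value $167,112.
Year 3: $211,310 × 8/55 = $30,736. Book value $136,376.
Year 4: $211,310 × 7/55 = $26,894. Book value $109,482.
Year 5: $211,310 × 6/55 = $23,052. Book value $86,430.
Year 6: $211,310 × 5/55 = $19,210. Book value $67,220.
Year 7: $211,310 × 4/55 = $15,368. Book value $51,852.
Year 8: $211,310 × 3/55 = $11,526. Book value $40,326.
Year 9: $211,310 × 2/55 = $7,684. Book value $32,642.
Year 10: $211,310 × 1/55 = $3,842. Book value $28,800.

$38,420; $34,578; $30,736; $26,894; $23,052; $19,210; $15,368; $11,526; $7,684; $3,842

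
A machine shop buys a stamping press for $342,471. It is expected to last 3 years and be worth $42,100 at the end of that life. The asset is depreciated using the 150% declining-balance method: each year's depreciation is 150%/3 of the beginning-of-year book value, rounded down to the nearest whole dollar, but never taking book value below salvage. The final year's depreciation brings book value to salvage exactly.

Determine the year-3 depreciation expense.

$43,518

Depreciable base = $342,471 − $42,100 = $300,371.
Year 1: ⌊$342,471 × 150%/3⌋ = $171,235. Book value $171,236.
Year 2: ⌊$171,236 × 150%/3⌋ = $85,618. Book value $85,618.
Year 3 (final): $85,618 − $42,100 = $43,518. Book value $42,100.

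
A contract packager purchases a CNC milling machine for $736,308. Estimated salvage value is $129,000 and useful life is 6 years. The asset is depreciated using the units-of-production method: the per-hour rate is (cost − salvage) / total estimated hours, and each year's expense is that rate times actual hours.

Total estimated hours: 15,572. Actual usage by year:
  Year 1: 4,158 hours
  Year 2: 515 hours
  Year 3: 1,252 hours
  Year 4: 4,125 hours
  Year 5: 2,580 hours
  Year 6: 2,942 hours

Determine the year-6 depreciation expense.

$114,738

Depreciable base = $736,308 − $129,000 = $607,308.
Rate = $607,308 / 15,572 hours = $39 per hour.
Year 1: 4,158 × $39 = $162,162. Book value $574,146.
Year 2: 515 × $39 = $20,085. Book value $554,061.
Year 3: 1,252 × $39 = $48,828. Book value $505,233.
Year 4: 4,125 × $39 = $160,875. Book value $344,358.
Year 5: 2,580 × $39 = $100,620. Book value $243,738.
Year 6: 2,942 × $39 = $114,738. Book value $129,000.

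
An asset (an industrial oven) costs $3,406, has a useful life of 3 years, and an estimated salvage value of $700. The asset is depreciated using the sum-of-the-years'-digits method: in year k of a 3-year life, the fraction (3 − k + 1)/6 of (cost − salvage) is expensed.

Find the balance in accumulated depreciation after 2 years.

Depreciable base = $3,406 − $700 = $2,706.
Sum of the years' digits = 3+2+1 = 6.
Year 1: $2,706 × 3/6 = $1,353. Book value $2,053.
Year 2: $2,706 × 2/6 = $902. Book value $1,151.
Accumulated through year 2 = $3,406 − $1,151 = $2,255.

$2,255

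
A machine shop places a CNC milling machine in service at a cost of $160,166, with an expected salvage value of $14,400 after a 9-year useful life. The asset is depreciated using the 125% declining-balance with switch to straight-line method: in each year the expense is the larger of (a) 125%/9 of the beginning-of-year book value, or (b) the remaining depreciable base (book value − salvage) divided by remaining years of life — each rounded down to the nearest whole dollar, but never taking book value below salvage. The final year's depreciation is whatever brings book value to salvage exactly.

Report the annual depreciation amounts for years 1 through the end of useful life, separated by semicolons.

$22,245; $19,155; $16,495; $14,645; $14,645; $14,645; $14,645; $14,645; $14,646

Depreciable base = $160,166 − $14,400 = $145,766.
Year 1: DB = ⌊$160,166 × 125%/9⌋ = $22,245; SL = ⌊$145,766/9⌋ = $16,196 → take DB $22,245. Book value $137,921.
Year 2: DB = ⌊$137,921 × 125%/9⌋ = $19,155; SL = ⌊$123,521/8⌋ = $15,440 → take DB $19,155. Book value $118,766.
Year 3: DB = ⌊$118,766 × 125%/9⌋ = $16,495; SL = ⌊$104,366/7⌋ = $14,909 → take DB $16,495. Book value $102,271.
Year 4: DB = ⌊$102,271 × 125%/9⌋ = $14,204; SL = ⌊$87,871/6⌋ = $14,645 → take SL $14,645. Book value $87,626.
Year 5: DB = ⌊$87,626 × 125%/9⌋ = $12,170; SL = ⌊$73,226/5⌋ = $14,645 → take SL $14,645. Book value $72,981.
Year 6: DB = ⌊$72,981 × 125%/9⌋ = $10,136; SL = ⌊$58,581/4⌋ = $14,645 → take SL $14,645. Book value $58,336.
Year 7: DB = ⌊$58,336 × 125%/9⌋ = $8,102; SL = ⌊$43,936/3⌋ = $14,645 → take SL $14,645. Book value $43,691.
Year 8: DB = ⌊$43,691 × 125%/9⌋ = $6,068; SL = ⌊$29,291/2⌋ = $14,645 → take SL $14,645. Book value $29,046.
Year 9 (final): $29,046 − $14,400 = $14,646. Book value $14,400.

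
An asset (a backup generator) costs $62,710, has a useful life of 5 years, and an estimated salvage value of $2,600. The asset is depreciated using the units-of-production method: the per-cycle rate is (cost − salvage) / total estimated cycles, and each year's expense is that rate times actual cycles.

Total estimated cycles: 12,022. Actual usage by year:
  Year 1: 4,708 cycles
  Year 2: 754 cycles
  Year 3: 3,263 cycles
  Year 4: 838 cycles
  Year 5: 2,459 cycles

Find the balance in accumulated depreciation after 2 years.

$27,310

Depreciable base = $62,710 − $2,600 = $60,110.
Rate = $60,110 / 12,022 cycles = $5 per cycle.
Year 1: 4,708 × $5 = $23,540. Book value $39,170.
Year 2: 754 × $5 = $3,770. Book value $35,400.
Accumulated through year 2 = $62,710 − $35,400 = $27,310.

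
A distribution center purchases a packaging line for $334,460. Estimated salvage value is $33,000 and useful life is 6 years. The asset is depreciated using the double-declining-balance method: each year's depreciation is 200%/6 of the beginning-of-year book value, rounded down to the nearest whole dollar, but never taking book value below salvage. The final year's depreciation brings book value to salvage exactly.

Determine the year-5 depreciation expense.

Depreciable base = $334,460 − $33,000 = $301,460.
Year 1: ⌊$334,460 × 200%/6⌋ = $111,486. Book value $222,974.
Year 2: ⌊$222,974 × 200%/6⌋ = $74,324. Book value $148,650.
Year 3: ⌊$148,650 × 200%/6⌋ = $49,550. Book value $99,100.
Year 4: ⌊$99,100 × 200%/6⌋ = $33,033. Book value $66,067.
Year 5: ⌊$66,067 × 200%/6⌋ = $22,022. Book value $44,045.

$22,022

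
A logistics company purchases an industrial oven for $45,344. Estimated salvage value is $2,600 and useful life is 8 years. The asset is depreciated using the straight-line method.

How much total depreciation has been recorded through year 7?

$37,401

Depreciable base = $45,344 − $2,600 = $42,744.
Annual expense = $42,744 / 8 = $5,343.
End of year 1: book value $40,001.
End of year 2: book value $34,658.
End of year 3: book value $29,315.
End of year 4: book value $23,972.
End of year 5: book value $18,629.
End of year 6: book value $13,286.
End of year 7: book value $7,943.
Accumulated through year 7 = $45,344 − $7,943 = $37,401.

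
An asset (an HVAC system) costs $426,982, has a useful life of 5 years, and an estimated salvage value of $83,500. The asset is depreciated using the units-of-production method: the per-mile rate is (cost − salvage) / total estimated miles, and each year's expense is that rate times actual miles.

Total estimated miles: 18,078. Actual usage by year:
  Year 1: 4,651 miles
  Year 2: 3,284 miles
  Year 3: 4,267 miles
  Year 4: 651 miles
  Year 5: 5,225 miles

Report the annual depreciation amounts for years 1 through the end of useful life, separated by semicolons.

$88,369; $62,396; $81,073; $12,369; $99,275

Depreciable base = $426,982 − $83,500 = $343,482.
Rate = $343,482 / 18,078 miles = $19 per mile.
Year 1: 4,651 × $19 = $88,369. Book value $338,613.
Year 2: 3,284 × $19 = $62,396. Book value $276,217.
Year 3: 4,267 × $19 = $81,073. Book value $195,144.
Year 4: 651 × $19 = $12,369. Book value $182,775.
Year 5: 5,225 × $19 = $99,275. Book value $83,500.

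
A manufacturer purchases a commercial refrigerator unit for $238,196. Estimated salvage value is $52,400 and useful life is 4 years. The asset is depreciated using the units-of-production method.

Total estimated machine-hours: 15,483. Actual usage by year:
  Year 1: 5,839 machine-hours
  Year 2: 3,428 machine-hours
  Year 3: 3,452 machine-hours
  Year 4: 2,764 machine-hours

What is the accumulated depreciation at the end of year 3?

Depreciable base = $238,196 − $52,400 = $185,796.
Rate = $185,796 / 15,483 machine-hours = $12 per machine-hour.
Year 1: 5,839 × $12 = $70,068. Book value $168,128.
Year 2: 3,428 × $12 = $41,136. Book value $126,992.
Year 3: 3,452 × $12 = $41,424. Book value $85,568.
Accumulated through year 3 = $238,196 − $85,568 = $152,628.

$152,628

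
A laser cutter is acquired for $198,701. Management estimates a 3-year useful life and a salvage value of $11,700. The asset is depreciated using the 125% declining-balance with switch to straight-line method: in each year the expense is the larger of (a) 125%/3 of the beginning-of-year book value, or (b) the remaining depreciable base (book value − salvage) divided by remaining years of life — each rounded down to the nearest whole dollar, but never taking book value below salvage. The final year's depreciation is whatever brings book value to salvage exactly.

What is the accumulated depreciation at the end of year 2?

Depreciable base = $198,701 − $11,700 = $187,001.
Year 1: DB = ⌊$198,701 × 125%/3⌋ = $82,792; SL = ⌊$187,001/3⌋ = $62,333 → take DB $82,792. Book value $115,909.
Year 2: DB = ⌊$115,909 × 125%/3⌋ = $48,295; SL = ⌊$104,209/2⌋ = $52,104 → take SL $52,104. Book value $63,805.
Accumulated through year 2 = $198,701 − $63,805 = $134,896.

$134,896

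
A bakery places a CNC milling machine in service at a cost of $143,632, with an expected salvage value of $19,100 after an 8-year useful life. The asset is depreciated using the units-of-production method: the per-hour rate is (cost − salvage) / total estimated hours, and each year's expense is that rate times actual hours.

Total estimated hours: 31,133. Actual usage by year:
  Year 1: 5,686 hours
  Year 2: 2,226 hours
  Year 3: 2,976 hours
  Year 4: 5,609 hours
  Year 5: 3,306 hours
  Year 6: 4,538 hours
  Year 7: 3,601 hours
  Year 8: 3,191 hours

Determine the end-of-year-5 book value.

$64,420

Depreciable base = $143,632 − $19,100 = $124,532.
Rate = $124,532 / 31,133 hours = $4 per hour.
Year 1: 5,686 × $4 = $22,744. Book value $120,888.
Year 2: 2,226 × $4 = $8,904. Book value $111,984.
Year 3: 2,976 × $4 = $11,904. Book value $100,080.
Year 4: 5,609 × $4 = $22,436. Book value $77,644.
Year 5: 3,306 × $4 = $13,224. Book value $64,420.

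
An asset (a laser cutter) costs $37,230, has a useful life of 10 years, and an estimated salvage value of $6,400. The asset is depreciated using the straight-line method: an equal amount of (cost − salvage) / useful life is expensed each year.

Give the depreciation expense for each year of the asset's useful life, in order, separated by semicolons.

$3,083; $3,083; $3,083; $3,083; $3,083; $3,083; $3,083; $3,083; $3,083; $3,083

Depreciable base = $37,230 − $6,400 = $30,830.
Annual expense = $30,830 / 10 = $3,083.
End of year 1: book value $34,147.
End of year 2: book value $31,064.
End of year 3: book value $27,981.
End of year 4: book value $24,898.
End of year 5: book value $21,815.
End of year 6: book value $18,732.
End of year 7: book value $15,649.
End of year 8: book value $12,566.
End of year 9: book value $9,483.
End of year 10: book value $6,400.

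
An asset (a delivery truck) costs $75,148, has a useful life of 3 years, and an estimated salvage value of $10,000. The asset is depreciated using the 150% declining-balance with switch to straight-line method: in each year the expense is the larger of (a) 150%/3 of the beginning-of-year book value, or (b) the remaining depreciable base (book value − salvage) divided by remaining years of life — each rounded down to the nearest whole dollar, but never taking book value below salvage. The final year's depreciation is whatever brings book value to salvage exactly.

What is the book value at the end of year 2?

$18,787

Depreciable base = $75,148 − $10,000 = $65,148.
Year 1: DB = ⌊$75,148 × 150%/3⌋ = $37,574; SL = ⌊$65,148/3⌋ = $21,716 → take DB $37,574. Book value $37,574.
Year 2: DB = ⌊$37,574 × 150%/3⌋ = $18,787; SL = ⌊$27,574/2⌋ = $13,787 → take DB $18,787. Book value $18,787.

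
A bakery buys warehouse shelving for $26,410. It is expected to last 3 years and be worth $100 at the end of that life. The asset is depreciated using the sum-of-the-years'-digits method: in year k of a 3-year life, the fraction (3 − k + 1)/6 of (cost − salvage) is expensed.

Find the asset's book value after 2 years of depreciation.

$4,485

Depreciable base = $26,410 − $100 = $26,310.
Sum of the years' digits = 3+2+1 = 6.
Year 1: $26,310 × 3/6 = $13,155. Book value $13,255.
Year 2: $26,310 × 2/6 = $8,770. Book value $4,485.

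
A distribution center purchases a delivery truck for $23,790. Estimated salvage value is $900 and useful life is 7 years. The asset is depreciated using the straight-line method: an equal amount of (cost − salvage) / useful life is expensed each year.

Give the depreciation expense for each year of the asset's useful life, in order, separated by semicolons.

Depreciable base = $23,790 − $900 = $22,890.
Annual expense = $22,890 / 7 = $3,270.
End of year 1: book value $20,520.
End of year 2: book value $17,250.
End of year 3: book value $13,980.
End of year 4: book value $10,710.
End of year 5: book value $7,440.
End of year 6: book value $4,170.
End of year 7: book value $900.

$3,270; $3,270; $3,270; $3,270; $3,270; $3,270; $3,270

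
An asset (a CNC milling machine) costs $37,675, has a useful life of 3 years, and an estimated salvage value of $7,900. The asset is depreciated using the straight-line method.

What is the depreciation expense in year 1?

Depreciable base = $37,675 − $7,900 = $29,775.
Annual expense = $29,775 / 3 = $9,925.

$9,925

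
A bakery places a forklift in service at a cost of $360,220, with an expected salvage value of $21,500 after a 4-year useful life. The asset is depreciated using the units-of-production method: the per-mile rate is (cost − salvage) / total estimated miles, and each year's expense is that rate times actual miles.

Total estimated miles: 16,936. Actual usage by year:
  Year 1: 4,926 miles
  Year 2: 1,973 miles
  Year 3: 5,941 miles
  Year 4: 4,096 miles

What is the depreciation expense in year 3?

Depreciable base = $360,220 − $21,500 = $338,720.
Rate = $338,720 / 16,936 miles = $20 per mile.
Year 1: 4,926 × $20 = $98,520. Book value $261,700.
Year 2: 1,973 × $20 = $39,460. Book value $222,240.
Year 3: 5,941 × $20 = $118,820. Book value $103,420.

$118,820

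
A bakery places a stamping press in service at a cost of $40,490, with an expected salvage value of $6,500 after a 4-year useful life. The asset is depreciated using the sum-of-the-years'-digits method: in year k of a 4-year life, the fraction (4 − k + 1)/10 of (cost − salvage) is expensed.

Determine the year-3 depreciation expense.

Depreciable base = $40,490 − $6,500 = $33,990.
Sum of the years' digits = 4+3+2+1 = 10.
Year 1: $33,990 × 4/10 = $13,596. Book value $26,894.
Year 2: $33,990 × 3/10 = $10,197. Book value $16,697.
Year 3: $33,990 × 2/10 = $6,798. Book value $9,899.

$6,798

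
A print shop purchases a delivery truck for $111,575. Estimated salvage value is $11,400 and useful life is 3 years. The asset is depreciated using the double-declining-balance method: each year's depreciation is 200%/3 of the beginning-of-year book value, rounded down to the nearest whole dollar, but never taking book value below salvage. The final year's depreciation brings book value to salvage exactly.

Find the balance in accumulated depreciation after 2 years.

$99,177

Depreciable base = $111,575 − $11,400 = $100,175.
Year 1: ⌊$111,575 × 200%/3⌋ = $74,383. Book value $37,192.
Year 2: ⌊$37,192 × 200%/3⌋ = $24,794. Book value $12,398.
Accumulated through year 2 = $111,575 − $12,398 = $99,177.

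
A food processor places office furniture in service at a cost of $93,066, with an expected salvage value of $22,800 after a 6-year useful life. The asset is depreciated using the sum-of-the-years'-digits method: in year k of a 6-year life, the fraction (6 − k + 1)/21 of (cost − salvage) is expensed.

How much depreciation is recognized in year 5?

Depreciable base = $93,066 − $22,800 = $70,266.
Sum of the years' digits = 6+5+4+3+2+1 = 21.
Year 1: $70,266 × 6/21 = $20,076. Book value $72,990.
Year 2: $70,266 × 5/21 = $16,730. Book value $56,260.
Year 3: $70,266 × 4/21 = $13,384. Book value $42,876.
Year 4: $70,266 × 3/21 = $10,038. Book value $32,838.
Year 5: $70,266 × 2/21 = $6,692. Book value $26,146.

$6,692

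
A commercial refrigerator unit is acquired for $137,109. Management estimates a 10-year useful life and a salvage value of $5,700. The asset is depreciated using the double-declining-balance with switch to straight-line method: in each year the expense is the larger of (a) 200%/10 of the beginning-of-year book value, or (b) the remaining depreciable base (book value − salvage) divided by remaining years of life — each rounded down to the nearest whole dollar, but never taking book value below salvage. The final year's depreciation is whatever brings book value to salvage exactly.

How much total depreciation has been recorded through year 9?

Depreciable base = $137,109 − $5,700 = $131,409.
Year 1: DB = ⌊$137,109 × 200%/10⌋ = $27,421; SL = ⌊$131,409/10⌋ = $13,140 → take DB $27,421. Book value $109,688.
Year 2: DB = ⌊$109,688 × 200%/10⌋ = $21,937; SL = ⌊$103,988/9⌋ = $11,554 → take DB $21,937. Book value $87,751.
Year 3: DB = ⌊$87,751 × 200%/10⌋ = $17,550; SL = ⌊$82,051/8⌋ = $10,256 → take DB $17,550. Book value $70,201.
Year 4: DB = ⌊$70,201 × 200%/10⌋ = $14,040; SL = ⌊$64,501/7⌋ = $9,214 → take DB $14,040. Book value $56,161.
Year 5: DB = ⌊$56,161 × 200%/10⌋ = $11,232; SL = ⌊$50,461/6⌋ = $8,410 → take DB $11,232. Book value $44,929.
Year 6: DB = ⌊$44,929 × 200%/10⌋ = $8,985; SL = ⌊$39,229/5⌋ = $7,845 → take DB $8,985. Book value $35,944.
Year 7: DB = ⌊$35,944 × 200%/10⌋ = $7,188; SL = ⌊$30,244/4⌋ = $7,561 → take SL $7,561. Book value $28,383.
Year 8: DB = ⌊$28,383 × 200%/10⌋ = $5,676; SL = ⌊$22,683/3⌋ = $7,561 → take SL $7,561. Book value $20,822.
Year 9: DB = ⌊$20,822 × 200%/10⌋ = $4,164; SL = ⌊$15,122/2⌋ = $7,561 → take SL $7,561. Book value $13,261.
Accumulated through year 9 = $137,109 − $13,261 = $123,848.

$123,848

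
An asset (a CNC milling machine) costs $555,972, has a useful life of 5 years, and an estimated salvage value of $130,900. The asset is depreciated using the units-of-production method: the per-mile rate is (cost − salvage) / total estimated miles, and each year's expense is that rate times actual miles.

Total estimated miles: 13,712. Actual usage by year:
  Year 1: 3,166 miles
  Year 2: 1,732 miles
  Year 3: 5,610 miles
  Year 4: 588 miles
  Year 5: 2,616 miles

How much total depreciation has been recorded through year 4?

Depreciable base = $555,972 − $130,900 = $425,072.
Rate = $425,072 / 13,712 miles = $31 per mile.
Year 1: 3,166 × $31 = $98,146. Book value $457,826.
Year 2: 1,732 × $31 = $53,692. Book value $404,134.
Year 3: 5,610 × $31 = $173,910. Book value $230,224.
Year 4: 588 × $31 = $18,228. Book value $211,996.
Accumulated through year 4 = $555,972 − $211,996 = $343,976.

$343,976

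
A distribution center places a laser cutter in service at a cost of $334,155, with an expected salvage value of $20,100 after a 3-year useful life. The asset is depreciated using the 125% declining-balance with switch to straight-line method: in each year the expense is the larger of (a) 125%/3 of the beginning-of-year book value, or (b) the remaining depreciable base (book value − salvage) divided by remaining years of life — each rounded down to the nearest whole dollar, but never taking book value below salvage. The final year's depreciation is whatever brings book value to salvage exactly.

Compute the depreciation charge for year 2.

$87,412

Depreciable base = $334,155 − $20,100 = $314,055.
Year 1: DB = ⌊$334,155 × 125%/3⌋ = $139,231; SL = ⌊$314,055/3⌋ = $104,685 → take DB $139,231. Book value $194,924.
Year 2: DB = ⌊$194,924 × 125%/3⌋ = $81,218; SL = ⌊$174,824/2⌋ = $87,412 → take SL $87,412. Book value $107,512.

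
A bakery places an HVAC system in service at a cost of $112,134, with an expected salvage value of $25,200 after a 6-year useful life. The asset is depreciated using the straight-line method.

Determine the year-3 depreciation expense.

Depreciable base = $112,134 − $25,200 = $86,934.
Annual expense = $86,934 / 6 = $14,489.

$14,489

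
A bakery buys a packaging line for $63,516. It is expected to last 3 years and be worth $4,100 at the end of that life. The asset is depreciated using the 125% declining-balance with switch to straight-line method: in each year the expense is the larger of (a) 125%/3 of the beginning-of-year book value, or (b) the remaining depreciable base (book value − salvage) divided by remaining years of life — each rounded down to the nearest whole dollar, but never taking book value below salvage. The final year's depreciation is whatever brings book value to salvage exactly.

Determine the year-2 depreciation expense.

$16,475

Depreciable base = $63,516 − $4,100 = $59,416.
Year 1: DB = ⌊$63,516 × 125%/3⌋ = $26,465; SL = ⌊$59,416/3⌋ = $19,805 → take DB $26,465. Book value $37,051.
Year 2: DB = ⌊$37,051 × 125%/3⌋ = $15,437; SL = ⌊$32,951/2⌋ = $16,475 → take SL $16,475. Book value $20,576.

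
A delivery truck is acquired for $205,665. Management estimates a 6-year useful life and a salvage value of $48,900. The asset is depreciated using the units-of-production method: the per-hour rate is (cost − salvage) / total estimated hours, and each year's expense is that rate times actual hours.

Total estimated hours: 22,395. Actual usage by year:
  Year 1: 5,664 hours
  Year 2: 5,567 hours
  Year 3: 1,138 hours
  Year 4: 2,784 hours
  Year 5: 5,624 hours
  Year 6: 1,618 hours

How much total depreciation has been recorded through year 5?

Depreciable base = $205,665 − $48,900 = $156,765.
Rate = $156,765 / 22,395 hours = $7 per hour.
Year 1: 5,664 × $7 = $39,648. Book value $166,017.
Year 2: 5,567 × $7 = $38,969. Book value $127,048.
Year 3: 1,138 × $7 = $7,966. Book value $119,082.
Year 4: 2,784 × $7 = $19,488. Book value $99,594.
Year 5: 5,624 × $7 = $39,368. Book value $60,226.
Accumulated through year 5 = $205,665 − $60,226 = $145,439.

$145,439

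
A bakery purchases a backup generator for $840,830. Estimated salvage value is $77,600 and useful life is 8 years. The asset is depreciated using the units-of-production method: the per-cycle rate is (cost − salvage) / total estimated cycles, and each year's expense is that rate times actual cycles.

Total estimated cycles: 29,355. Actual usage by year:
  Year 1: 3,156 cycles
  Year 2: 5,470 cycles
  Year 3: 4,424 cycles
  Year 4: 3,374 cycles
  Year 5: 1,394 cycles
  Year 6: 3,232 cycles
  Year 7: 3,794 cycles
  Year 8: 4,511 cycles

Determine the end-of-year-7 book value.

$194,886

Depreciable base = $840,830 − $77,600 = $763,230.
Rate = $763,230 / 29,355 cycles = $26 per cycle.
Year 1: 3,156 × $26 = $82,056. Book value $758,774.
Year 2: 5,470 × $26 = $142,220. Book value $616,554.
Year 3: 4,424 × $26 = $115,024. Book value $501,530.
Year 4: 3,374 × $26 = $87,724. Book value $413,806.
Year 5: 1,394 × $26 = $36,244. Book value $377,562.
Year 6: 3,232 × $26 = $84,032. Book value $293,530.
Year 7: 3,794 × $26 = $98,644. Book value $194,886.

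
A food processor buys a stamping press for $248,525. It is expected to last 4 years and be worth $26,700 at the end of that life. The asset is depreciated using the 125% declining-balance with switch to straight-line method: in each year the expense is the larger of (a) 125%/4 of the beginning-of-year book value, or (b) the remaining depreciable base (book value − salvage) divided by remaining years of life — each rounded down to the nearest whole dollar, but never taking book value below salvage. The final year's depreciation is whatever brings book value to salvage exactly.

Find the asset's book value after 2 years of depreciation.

Depreciable base = $248,525 − $26,700 = $221,825.
Year 1: DB = ⌊$248,525 × 125%/4⌋ = $77,664; SL = ⌊$221,825/4⌋ = $55,456 → take DB $77,664. Book value $170,861.
Year 2: DB = ⌊$170,861 × 125%/4⌋ = $53,394; SL = ⌊$144,161/3⌋ = $48,053 → take DB $53,394. Book value $117,467.

$117,467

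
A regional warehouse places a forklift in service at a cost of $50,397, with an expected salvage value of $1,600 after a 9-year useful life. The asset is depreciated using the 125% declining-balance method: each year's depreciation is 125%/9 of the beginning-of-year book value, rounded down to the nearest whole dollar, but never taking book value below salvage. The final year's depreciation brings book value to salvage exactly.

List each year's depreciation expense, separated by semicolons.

$6,999; $6,027; $5,190; $4,469; $3,848; $3,314; $2,854; $2,457; $13,639

Depreciable base = $50,397 − $1,600 = $48,797.
Year 1: ⌊$50,397 × 125%/9⌋ = $6,999. Book value $43,398.
Year 2: ⌊$43,398 × 125%/9⌋ = $6,027. Book value $37,371.
Year 3: ⌊$37,371 × 125%/9⌋ = $5,190. Book value $32,181.
Year 4: ⌊$32,181 × 125%/9⌋ = $4,469. Book value $27,712.
Year 5: ⌊$27,712 × 125%/9⌋ = $3,848. Book value $23,864.
Year 6: ⌊$23,864 × 125%/9⌋ = $3,314. Book value $20,550.
Year 7: ⌊$20,550 × 125%/9⌋ = $2,854. Book value $17,696.
Year 8: ⌊$17,696 × 125%/9⌋ = $2,457. Book value $15,239.
Year 9 (final): $15,239 − $1,600 = $13,639. Book value $1,600.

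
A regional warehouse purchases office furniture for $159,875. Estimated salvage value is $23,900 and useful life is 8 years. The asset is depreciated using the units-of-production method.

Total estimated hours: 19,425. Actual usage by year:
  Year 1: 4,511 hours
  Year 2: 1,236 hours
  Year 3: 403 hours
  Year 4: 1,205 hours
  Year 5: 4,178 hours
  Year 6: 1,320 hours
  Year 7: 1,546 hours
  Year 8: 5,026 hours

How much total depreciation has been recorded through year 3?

$43,050

Depreciable base = $159,875 − $23,900 = $135,975.
Rate = $135,975 / 19,425 hours = $7 per hour.
Year 1: 4,511 × $7 = $31,577. Book value $128,298.
Year 2: 1,236 × $7 = $8,652. Book value $119,646.
Year 3: 403 × $7 = $2,821. Book value $116,825.
Accumulated through year 3 = $159,875 − $116,825 = $43,050.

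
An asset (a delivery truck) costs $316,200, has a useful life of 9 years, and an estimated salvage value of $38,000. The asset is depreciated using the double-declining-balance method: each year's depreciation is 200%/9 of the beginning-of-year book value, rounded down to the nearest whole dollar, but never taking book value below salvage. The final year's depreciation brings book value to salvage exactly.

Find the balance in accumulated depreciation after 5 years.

$226,200

Depreciable base = $316,200 − $38,000 = $278,200.
Year 1: ⌊$316,200 × 200%/9⌋ = $70,266. Book value $245,934.
Year 2: ⌊$245,934 × 200%/9⌋ = $54,652. Book value $191,282.
Year 3: ⌊$191,282 × 200%/9⌋ = $42,507. Book value $148,775.
Year 4: ⌊$148,775 × 200%/9⌋ = $33,061. Book value $115,714.
Year 5: ⌊$115,714 × 200%/9⌋ = $25,714. Book value $90,000.
Accumulated through year 5 = $316,200 − $90,000 = $226,200.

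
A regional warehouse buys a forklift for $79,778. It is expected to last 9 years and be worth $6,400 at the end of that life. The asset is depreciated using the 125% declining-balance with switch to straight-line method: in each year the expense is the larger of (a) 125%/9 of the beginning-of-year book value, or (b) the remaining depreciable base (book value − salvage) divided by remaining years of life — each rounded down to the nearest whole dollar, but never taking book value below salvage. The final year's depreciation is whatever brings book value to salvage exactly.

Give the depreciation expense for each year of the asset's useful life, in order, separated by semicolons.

Depreciable base = $79,778 − $6,400 = $73,378.
Year 1: DB = ⌊$79,778 × 125%/9⌋ = $11,080; SL = ⌊$73,378/9⌋ = $8,153 → take DB $11,080. Book value $68,698.
Year 2: DB = ⌊$68,698 × 125%/9⌋ = $9,541; SL = ⌊$62,298/8⌋ = $7,787 → take DB $9,541. Book value $59,157.
Year 3: DB = ⌊$59,157 × 125%/9⌋ = $8,216; SL = ⌊$52,757/7⌋ = $7,536 → take DB $8,216. Book value $50,941.
Year 4: DB = ⌊$50,941 × 125%/9⌋ = $7,075; SL = ⌊$44,541/6⌋ = $7,423 → take SL $7,423. Book value $43,518.
Year 5: DB = ⌊$43,518 × 125%/9⌋ = $6,044; SL = ⌊$37,118/5⌋ = $7,423 → take SL $7,423. Book value $36,095.
Year 6: DB = ⌊$36,095 × 125%/9⌋ = $5,013; SL = ⌊$29,695/4⌋ = $7,423 → take SL $7,423. Book value $28,672.
Year 7: DB = ⌊$28,672 × 125%/9⌋ = $3,982; SL = ⌊$22,272/3⌋ = $7,424 → take SL $7,424. Book value $21,248.
Year 8: DB = ⌊$21,248 × 125%/9⌋ = $2,951; SL = ⌊$14,848/2⌋ = $7,424 → take SL $7,424. Book value $13,824.
Year 9 (final): $13,824 − $6,400 = $7,424. Book value $6,400.

$11,080; $9,541; $8,216; $7,423; $7,423; $7,423; $7,424; $7,424; $7,424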